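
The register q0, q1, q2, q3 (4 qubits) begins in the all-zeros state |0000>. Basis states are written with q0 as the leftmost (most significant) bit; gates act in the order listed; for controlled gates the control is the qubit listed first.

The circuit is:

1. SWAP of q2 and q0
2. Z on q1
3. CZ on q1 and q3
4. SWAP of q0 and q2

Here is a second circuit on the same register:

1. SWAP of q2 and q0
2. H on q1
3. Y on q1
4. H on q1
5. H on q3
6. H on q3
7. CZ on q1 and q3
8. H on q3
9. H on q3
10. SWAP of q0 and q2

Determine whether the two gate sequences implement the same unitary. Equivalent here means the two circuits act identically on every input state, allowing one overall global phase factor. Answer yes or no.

No — the two circuits implement different unitaries, even allowing a global phase.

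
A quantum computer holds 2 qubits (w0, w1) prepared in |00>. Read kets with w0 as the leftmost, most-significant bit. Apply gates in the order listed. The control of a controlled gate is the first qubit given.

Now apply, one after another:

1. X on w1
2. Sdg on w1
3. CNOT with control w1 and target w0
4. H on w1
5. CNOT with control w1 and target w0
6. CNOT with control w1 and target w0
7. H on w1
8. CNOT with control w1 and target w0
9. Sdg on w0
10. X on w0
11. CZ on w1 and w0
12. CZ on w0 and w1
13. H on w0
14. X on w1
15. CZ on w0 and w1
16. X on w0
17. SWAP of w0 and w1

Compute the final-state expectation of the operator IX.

The expectation value of IX is -1. Key observation: the block from step 3 through step 8 cancels to the identity and can be dropped.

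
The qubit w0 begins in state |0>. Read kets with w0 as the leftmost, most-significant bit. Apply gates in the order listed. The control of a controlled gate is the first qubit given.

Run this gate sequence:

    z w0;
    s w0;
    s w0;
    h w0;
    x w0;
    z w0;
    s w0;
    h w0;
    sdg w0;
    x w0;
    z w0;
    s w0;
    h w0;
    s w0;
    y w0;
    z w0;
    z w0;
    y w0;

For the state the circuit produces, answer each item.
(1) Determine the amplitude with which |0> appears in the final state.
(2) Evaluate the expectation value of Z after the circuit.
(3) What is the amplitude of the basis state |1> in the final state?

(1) The amplitude on |0> is -sqrt(2)*I/2.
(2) In the final state, Z has expectation 0.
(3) The final state's coefficient on |1> equals sqrt(2)*I/2.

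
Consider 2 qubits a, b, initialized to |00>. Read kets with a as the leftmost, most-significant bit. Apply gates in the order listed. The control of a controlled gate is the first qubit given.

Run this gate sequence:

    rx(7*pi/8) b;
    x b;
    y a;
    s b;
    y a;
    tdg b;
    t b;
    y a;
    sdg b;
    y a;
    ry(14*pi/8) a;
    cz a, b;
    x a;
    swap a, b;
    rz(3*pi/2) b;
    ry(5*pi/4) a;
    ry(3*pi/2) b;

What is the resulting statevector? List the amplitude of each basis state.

The final amplitudes are sqrt(2)*I*sqrt(1/2 - sqrt(2)/4)*sqrt(sqrt(2)/4 + 1/2)*exp(3*I*pi/4)*sin(7*pi/16)/2 + I*exp(-3*I*pi/4)*sin(7*pi/16)/4 - sqrt(2)*exp(3*I*pi/4)*cos(7*pi/16)/4 - exp(3*I*pi/4)*cos(7*pi/16)/4 - sqrt(2)*sqrt(1/2 - sqrt(2)/4)*sqrt(sqrt(2)/4 + 1/2)*exp(-3*I*pi/4)*cos(7*pi/16)/2 - sqrt(2)*I*exp(-3*I*pi/4)*sin(7*pi/16)/4 on |00>, sqrt(2)*I*exp(-3*I*pi/4)*sin(7*pi/16)/4 + sqrt(2)*I*sqrt(1/2 - sqrt(2)/4)*sqrt(sqrt(2)/4 + 1/2)*exp(3*I*pi/4)*sin(7*pi/16)/2 - sqrt(2)*exp(3*I*pi/4)*cos(7*pi/16)/4 + sqrt(2)*sqrt(1/2 - sqrt(2)/4)*sqrt(sqrt(2)/4 + 1/2)*exp(-3*I*pi/4)*cos(7*pi/16)/2 - exp(3*I*pi/4)*cos(7*pi/16)/4 - I*exp(-3*I*pi/4)*sin(7*pi/16)/4 on |01>, sqrt(2)*I*sqrt(1/2 - sqrt(2)/4)*sqrt(sqrt(2)/4 + 1/2)*exp(-3*I*pi/4)*sin(7*pi/16)/2 + exp(-3*I*pi/4)*cos(7*pi/16)/4 - sqrt(2)*sqrt(1/2 - sqrt(2)/4)*sqrt(sqrt(2)/4 + 1/2)*exp(3*I*pi/4)*cos(7*pi/16)/2 - sqrt(2)*exp(-3*I*pi/4)*cos(7*pi/16)/4 - I*exp(3*I*pi/4)*sin(7*pi/16)/4 - sqrt(2)*I*exp(3*I*pi/4)*sin(7*pi/16)/4 on |10>, sqrt(2)*exp(-3*I*pi/4)*cos(7*pi/16)/4 - sqrt(2)*sqrt(1/2 - sqrt(2)/4)*sqrt(sqrt(2)/4 + 1/2)*exp(3*I*pi/4)*cos(7*pi/16)/2 - exp(-3*I*pi/4)*cos(7*pi/16)/4 - sqrt(2)*I*sqrt(1/2 - sqrt(2)/4)*sqrt(sqrt(2)/4 + 1/2)*exp(-3*I*pi/4)*sin(7*pi/16)/2 - I*exp(3*I*pi/4)*sin(7*pi/16)/4 - sqrt(2)*I*exp(3*I*pi/4)*sin(7*pi/16)/4 on |11>. Key observation: the block from step 3 through step 10 cancels to the identity and can be dropped.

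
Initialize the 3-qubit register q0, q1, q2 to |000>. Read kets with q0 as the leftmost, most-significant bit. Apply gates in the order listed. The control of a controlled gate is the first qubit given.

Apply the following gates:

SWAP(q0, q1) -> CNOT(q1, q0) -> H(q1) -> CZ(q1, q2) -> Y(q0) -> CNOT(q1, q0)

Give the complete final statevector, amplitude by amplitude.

The final amplitudes are sqrt(2)*I/2 on |010>, sqrt(2)*I/2 on |100>, and 0 on every other basis state.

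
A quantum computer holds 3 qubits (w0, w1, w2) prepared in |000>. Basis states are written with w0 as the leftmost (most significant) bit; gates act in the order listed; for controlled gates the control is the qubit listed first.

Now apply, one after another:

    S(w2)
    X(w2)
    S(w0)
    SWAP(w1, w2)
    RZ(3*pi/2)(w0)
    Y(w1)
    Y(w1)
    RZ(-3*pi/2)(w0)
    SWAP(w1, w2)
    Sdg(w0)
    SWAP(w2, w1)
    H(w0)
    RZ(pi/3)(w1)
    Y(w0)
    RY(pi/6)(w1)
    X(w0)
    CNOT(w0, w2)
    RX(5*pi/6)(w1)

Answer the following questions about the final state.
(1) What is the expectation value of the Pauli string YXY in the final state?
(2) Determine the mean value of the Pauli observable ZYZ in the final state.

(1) The observable YXY averages to -1/2. Key observation: gates 3-10 undo each other exactly, leaving only the rest of the circuit to track.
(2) In the final state, ZYZ has expectation sqrt(3)/4.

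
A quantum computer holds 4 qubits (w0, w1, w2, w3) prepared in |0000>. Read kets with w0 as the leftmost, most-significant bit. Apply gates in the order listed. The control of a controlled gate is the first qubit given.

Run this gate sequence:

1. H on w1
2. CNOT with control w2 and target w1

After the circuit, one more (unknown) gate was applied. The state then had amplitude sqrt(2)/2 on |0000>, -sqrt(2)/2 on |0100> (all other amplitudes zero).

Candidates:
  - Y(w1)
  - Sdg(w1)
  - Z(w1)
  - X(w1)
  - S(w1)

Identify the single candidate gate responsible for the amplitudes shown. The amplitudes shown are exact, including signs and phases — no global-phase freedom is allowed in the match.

It was Z(w1) that produced the state shown.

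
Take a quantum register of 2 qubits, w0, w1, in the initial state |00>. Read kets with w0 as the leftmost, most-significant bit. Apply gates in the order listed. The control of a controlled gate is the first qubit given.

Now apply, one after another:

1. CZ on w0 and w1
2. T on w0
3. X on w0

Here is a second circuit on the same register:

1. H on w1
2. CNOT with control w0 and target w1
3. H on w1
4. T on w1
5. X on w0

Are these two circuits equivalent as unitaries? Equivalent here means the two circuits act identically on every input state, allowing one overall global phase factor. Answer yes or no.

No: there is an input state on which the two circuits produce genuinely different outputs (not merely differing by a phase).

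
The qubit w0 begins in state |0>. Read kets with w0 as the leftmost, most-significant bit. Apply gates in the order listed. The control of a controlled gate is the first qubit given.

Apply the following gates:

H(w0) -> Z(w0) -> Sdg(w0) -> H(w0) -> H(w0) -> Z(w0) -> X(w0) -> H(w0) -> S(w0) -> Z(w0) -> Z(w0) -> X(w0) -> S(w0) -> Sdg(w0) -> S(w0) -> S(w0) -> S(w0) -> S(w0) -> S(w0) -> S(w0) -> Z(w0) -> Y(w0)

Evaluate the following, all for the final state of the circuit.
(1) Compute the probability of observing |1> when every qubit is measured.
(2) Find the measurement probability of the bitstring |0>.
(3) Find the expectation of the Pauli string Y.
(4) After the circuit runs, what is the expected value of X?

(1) Outcome |1> occurs with probability 1/2. Key observation: steps 16-19 multiply out to the identity, so the circuit reduces to the remaining gates.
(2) Outcome |0> occurs with probability 1/2.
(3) The expectation value of Y is 0.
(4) The expectation value of X is -1.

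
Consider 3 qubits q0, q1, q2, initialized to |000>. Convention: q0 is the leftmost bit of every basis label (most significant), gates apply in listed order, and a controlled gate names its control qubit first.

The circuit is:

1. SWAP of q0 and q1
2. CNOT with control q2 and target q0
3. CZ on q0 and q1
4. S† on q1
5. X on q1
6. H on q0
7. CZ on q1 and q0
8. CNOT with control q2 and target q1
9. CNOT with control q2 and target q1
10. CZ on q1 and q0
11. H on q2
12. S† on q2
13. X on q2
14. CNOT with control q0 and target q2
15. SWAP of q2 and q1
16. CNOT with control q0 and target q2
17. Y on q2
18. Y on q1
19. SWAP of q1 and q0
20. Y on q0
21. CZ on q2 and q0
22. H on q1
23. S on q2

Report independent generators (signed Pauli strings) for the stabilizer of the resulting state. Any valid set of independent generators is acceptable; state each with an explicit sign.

The stabilizer group can be generated by +YII, +IXZ, +IZX, among other valid generating sets.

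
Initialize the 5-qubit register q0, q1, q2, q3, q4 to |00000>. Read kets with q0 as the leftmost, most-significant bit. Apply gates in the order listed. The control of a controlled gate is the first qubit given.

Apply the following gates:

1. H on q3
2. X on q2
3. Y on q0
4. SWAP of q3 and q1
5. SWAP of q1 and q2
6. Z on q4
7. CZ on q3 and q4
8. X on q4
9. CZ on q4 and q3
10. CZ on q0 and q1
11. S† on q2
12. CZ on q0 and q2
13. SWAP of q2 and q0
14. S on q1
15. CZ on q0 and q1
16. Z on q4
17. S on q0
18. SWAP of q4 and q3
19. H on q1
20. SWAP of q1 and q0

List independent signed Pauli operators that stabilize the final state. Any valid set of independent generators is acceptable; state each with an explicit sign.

The stabilizer group can be generated by -XIIII, +IXIII, -IIZII, -IIIZI, +IIIIZ, among other valid generating sets.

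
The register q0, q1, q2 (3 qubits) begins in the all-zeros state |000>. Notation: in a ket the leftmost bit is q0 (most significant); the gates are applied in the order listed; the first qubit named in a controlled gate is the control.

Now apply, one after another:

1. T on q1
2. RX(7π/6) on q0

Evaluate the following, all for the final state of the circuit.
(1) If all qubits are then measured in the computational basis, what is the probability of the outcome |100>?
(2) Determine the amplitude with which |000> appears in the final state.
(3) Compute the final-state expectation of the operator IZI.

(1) Outcome |100> occurs with probability sqrt(3)/4 + 1/2.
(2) |000> carries amplitude -sqrt(6)/4 + sqrt(2)/4 in the final state.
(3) The observable IZI averages to 1.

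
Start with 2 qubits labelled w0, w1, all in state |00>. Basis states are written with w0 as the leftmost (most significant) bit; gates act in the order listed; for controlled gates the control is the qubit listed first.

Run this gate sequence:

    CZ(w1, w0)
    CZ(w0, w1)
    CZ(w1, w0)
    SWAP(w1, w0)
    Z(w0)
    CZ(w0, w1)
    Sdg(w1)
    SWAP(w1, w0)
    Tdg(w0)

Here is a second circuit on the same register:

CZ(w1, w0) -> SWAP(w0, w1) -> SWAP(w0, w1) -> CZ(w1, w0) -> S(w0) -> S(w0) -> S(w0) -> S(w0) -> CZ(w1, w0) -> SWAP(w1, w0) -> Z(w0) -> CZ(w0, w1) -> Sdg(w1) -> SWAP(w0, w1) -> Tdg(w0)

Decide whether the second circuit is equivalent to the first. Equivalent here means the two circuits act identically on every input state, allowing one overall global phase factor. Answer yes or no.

Yes — the two circuits implement the same unitary up to a global phase.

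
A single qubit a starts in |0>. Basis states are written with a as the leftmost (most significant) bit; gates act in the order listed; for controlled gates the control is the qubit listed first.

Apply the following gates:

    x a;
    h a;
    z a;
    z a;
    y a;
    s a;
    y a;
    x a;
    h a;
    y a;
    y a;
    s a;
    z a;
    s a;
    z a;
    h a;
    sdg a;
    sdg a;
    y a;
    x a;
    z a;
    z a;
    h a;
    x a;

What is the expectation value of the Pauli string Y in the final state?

The expectation value of Y is 1.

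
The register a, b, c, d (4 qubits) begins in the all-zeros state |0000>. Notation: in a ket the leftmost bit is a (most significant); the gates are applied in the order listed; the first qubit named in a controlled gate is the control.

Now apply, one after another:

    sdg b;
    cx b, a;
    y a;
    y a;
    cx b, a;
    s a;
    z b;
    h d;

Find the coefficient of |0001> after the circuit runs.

|0001> carries amplitude sqrt(2)/2 in the final state.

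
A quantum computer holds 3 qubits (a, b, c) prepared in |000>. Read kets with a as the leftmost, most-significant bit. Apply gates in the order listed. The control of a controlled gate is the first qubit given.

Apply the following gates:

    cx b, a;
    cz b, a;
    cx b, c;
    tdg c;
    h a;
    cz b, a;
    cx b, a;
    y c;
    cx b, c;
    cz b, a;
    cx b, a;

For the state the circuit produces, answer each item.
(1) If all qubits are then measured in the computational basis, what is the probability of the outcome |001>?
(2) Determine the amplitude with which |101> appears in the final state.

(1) Outcome |001> occurs with probability 1/2.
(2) The final state's coefficient on |101> equals sqrt(2)*I/2.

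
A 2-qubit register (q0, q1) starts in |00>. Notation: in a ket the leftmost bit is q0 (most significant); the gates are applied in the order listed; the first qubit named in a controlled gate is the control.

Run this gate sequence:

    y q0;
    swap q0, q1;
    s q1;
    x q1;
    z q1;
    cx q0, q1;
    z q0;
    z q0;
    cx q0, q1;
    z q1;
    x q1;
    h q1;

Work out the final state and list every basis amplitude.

After the circuit, the state carries amplitude -sqrt(2)/2 on |00>, sqrt(2)/2 on |01>, 0 on |10>, 0 on |11>. Key observation: gates 4-11 undo each other exactly, leaving only the rest of the circuit to track.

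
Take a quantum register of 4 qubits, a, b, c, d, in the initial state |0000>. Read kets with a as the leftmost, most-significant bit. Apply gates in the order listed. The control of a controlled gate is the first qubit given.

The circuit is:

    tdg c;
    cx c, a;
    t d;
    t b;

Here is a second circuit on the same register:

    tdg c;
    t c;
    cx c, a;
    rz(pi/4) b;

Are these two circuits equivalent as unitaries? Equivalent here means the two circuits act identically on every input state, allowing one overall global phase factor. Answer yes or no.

No — the two circuits implement different unitaries, even allowing a global phase.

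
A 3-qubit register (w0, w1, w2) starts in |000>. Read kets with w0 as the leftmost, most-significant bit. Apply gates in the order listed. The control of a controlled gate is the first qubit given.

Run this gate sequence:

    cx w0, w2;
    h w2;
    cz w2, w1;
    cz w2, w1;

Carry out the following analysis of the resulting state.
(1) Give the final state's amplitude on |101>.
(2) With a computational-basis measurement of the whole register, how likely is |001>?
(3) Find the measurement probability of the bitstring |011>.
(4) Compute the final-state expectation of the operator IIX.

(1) The amplitude on |101> is 0.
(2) The probability of measuring |001> is 1/2.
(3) A full measurement returns |011> with probability 0.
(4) The observable IIX averages to 1.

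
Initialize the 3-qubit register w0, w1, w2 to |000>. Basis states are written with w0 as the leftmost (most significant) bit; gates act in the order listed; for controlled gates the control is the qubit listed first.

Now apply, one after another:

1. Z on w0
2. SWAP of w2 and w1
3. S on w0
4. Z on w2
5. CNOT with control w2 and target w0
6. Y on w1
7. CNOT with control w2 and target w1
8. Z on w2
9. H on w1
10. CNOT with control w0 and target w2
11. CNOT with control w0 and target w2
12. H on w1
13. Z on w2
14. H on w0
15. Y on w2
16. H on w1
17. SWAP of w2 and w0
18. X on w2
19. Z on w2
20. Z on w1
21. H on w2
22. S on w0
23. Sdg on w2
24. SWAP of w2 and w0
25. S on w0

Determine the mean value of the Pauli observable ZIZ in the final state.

The observable ZIZ averages to 1. Key observation: the block from step 8 through step 13 cancels to the identity and can be dropped.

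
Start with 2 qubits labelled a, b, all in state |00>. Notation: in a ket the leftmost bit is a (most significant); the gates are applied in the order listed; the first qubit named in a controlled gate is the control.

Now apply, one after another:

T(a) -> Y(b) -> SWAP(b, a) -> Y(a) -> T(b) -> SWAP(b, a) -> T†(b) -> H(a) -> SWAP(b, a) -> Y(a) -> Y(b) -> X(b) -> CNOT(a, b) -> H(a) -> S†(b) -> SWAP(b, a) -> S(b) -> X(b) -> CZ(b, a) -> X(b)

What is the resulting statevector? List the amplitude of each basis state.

After the circuit, the state carries amplitude 1/2 on |00>, -I/2 on |01>, -I/2 on |10>, 1/2 on |11>.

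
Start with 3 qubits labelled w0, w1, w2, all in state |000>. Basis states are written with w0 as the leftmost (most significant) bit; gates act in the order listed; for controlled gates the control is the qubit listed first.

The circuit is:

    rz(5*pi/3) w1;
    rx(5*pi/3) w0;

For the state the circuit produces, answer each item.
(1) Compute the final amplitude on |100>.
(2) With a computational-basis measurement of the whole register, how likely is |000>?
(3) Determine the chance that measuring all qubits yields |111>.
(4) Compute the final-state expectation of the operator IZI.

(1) The final state's coefficient on |100> equals exp(2*I*pi/3)/2.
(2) A full measurement returns |000> with probability 3/4.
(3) The probability of measuring |111> is 0.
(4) The expectation value of IZI is 1.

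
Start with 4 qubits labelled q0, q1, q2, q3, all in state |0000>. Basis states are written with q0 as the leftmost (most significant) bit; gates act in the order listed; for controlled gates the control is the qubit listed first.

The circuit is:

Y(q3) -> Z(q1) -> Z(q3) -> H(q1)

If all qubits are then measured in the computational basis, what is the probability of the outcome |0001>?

A full measurement returns |0001> with probability 1/2.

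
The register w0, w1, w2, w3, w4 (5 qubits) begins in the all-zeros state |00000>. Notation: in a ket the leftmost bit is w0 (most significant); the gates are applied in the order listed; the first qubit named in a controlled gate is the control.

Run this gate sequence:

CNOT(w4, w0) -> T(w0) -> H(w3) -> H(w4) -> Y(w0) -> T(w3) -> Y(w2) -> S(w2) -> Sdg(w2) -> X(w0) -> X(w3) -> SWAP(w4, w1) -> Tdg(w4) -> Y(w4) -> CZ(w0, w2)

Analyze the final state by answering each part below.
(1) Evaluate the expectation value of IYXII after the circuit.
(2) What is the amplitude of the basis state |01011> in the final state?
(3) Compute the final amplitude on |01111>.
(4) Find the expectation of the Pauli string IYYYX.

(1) In the final state, IYXII has expectation 0.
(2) |01011> carries amplitude 0 in the final state.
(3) The final state's coefficient on |01111> equals -I/2.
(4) The expectation value of IYYYX is 0.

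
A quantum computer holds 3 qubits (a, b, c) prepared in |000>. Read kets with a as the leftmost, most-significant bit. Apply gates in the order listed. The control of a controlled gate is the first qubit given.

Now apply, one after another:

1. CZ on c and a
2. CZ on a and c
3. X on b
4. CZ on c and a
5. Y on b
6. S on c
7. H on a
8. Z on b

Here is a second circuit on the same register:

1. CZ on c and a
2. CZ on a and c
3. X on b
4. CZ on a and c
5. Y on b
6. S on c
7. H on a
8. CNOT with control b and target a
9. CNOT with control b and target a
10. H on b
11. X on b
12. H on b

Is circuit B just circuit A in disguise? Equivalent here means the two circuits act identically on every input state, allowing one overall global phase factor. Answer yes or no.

Yes — the two circuits implement the same unitary up to a global phase.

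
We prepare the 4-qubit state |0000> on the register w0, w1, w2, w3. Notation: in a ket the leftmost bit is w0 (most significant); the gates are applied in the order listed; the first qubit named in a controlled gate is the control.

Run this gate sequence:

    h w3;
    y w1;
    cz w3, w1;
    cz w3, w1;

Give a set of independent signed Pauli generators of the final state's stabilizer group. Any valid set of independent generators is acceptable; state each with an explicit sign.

The stabilizer group can be generated by +IIIX, +ZIII, -IZII, +IIZI, among other valid generating sets. Key observation: the block from step 3 through step 4 cancels to the identity and can be dropped.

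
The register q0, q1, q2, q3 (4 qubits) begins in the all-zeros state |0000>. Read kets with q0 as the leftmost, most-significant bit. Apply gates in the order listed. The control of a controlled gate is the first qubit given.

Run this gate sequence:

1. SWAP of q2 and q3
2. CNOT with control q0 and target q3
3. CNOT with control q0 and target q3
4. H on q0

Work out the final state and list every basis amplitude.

The resulting statevector has amplitude sqrt(2)/2 on |0000>, sqrt(2)/2 on |1000>, and 0 on every other basis state. Key observation: the block from step 2 through step 3 cancels to the identity and can be dropped.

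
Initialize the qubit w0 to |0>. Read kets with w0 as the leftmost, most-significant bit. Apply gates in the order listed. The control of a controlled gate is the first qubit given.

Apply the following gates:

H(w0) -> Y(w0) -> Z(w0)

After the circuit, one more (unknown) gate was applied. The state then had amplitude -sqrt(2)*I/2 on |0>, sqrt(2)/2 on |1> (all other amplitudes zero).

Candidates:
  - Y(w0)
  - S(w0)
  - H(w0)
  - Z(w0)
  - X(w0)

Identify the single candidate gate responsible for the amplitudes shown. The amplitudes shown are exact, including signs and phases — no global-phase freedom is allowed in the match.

The unique candidate consistent with the amplitudes is S(w0).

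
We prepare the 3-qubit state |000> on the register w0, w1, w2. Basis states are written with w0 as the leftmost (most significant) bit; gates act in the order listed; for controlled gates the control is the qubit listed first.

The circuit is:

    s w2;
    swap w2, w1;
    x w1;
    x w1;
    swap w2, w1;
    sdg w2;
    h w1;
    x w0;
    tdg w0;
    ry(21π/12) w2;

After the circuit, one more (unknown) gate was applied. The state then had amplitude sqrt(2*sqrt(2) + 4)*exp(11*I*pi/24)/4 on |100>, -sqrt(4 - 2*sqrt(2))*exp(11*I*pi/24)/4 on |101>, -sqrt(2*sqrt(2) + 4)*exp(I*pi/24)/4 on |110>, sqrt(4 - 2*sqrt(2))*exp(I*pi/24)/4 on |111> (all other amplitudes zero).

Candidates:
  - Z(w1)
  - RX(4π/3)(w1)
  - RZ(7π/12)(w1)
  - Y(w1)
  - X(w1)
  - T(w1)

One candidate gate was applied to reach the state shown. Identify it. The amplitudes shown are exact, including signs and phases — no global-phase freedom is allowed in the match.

It was RZ(7π/12)(w1) that produced the state shown.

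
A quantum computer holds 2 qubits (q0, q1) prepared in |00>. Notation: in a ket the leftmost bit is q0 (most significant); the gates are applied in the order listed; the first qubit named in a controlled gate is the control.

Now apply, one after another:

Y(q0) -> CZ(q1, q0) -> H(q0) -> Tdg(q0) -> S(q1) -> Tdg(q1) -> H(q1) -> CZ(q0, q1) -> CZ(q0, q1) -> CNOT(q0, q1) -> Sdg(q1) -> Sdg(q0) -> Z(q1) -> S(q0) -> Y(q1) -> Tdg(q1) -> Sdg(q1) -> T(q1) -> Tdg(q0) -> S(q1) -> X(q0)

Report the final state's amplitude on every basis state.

The final amplitudes are -1/2 on |00>, -I/2 on |01>, I/2 on |10>, -1/2 on |11>.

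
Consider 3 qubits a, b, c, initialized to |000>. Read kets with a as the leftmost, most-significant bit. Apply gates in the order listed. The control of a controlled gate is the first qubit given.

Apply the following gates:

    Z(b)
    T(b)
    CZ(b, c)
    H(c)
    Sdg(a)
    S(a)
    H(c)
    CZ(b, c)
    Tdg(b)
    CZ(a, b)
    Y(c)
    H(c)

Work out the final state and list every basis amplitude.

The final amplitudes are sqrt(2)*I/2 on |000>, -sqrt(2)*I/2 on |001>, and 0 on every other basis state. Key observation: steps 2-9 multiply out to the identity, so the circuit reduces to the remaining gates.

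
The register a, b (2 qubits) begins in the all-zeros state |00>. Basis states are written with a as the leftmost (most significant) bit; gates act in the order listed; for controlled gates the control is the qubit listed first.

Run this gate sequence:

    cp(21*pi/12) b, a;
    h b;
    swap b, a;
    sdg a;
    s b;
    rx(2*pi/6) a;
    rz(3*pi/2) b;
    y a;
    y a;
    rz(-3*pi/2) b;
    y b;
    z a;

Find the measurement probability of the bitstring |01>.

Outcome |01> occurs with probability 1/2 - sqrt(3)/4. Key observation: gates 7-10 undo each other exactly, leaving only the rest of the circuit to track.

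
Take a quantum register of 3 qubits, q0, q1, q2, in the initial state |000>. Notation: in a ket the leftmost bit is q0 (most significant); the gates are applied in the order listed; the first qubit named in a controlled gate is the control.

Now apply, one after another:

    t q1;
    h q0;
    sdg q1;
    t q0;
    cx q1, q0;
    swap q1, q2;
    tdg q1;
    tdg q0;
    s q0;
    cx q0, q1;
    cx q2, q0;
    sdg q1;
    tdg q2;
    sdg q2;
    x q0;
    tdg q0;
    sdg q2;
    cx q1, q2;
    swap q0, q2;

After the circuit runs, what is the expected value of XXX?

The observable XXX averages to sqrt(2)/2.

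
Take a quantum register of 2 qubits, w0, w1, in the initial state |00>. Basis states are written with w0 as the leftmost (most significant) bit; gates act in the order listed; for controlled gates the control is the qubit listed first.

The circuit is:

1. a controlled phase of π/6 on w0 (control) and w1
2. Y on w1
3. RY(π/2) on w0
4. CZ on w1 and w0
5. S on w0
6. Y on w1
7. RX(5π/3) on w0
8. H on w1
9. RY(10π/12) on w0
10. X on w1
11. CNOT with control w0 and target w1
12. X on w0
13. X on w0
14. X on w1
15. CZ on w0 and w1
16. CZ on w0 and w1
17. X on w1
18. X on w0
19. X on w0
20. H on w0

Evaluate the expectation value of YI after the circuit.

In the final state, YI has expectation 1/2. Key observation: the block from step 12 through step 19 cancels to the identity and can be dropped.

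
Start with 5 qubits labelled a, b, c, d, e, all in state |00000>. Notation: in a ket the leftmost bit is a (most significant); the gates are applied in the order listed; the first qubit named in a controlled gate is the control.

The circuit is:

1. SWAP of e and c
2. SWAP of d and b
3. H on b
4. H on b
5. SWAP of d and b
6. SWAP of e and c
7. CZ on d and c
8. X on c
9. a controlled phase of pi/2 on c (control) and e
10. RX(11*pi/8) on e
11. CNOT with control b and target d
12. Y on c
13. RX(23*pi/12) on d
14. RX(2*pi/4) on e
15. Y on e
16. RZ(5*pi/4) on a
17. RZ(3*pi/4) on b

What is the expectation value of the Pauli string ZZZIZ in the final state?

The expectation value of ZZZIZ is -sqrt(sqrt(2) + 2)/2. Key observation: gates 1-6 undo each other exactly, leaving only the rest of the circuit to track.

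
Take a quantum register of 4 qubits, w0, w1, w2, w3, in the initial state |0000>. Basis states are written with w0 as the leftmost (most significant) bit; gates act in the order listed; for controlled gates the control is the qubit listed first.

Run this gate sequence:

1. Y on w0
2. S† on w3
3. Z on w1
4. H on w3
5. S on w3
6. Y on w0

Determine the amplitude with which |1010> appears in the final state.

The amplitude on |1010> is 0.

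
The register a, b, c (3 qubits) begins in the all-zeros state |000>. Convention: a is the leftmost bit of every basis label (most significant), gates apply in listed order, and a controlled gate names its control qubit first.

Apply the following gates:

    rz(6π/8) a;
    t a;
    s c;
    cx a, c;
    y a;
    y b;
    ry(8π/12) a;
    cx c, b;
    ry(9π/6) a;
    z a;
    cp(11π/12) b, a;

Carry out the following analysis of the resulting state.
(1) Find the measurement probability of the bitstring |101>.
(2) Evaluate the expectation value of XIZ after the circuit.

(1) Outcome |101> occurs with probability 0.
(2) In the final state, XIZ has expectation -sqrt(6)/8 - sqrt(2)/8.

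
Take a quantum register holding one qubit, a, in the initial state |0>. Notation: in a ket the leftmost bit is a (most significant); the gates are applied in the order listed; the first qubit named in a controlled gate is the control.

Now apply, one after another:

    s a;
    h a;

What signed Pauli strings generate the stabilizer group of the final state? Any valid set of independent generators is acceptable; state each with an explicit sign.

One valid set of independent stabilizer generators is +X (any independent generating set of the same group is equally correct).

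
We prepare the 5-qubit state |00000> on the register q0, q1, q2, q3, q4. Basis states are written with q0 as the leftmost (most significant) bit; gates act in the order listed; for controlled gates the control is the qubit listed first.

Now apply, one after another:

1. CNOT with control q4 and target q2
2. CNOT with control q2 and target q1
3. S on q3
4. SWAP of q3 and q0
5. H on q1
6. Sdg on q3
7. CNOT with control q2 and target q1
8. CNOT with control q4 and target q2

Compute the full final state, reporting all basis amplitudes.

The resulting statevector has amplitude sqrt(2)/2 on |00000>, sqrt(2)/2 on |01000>, and 0 on every other basis state.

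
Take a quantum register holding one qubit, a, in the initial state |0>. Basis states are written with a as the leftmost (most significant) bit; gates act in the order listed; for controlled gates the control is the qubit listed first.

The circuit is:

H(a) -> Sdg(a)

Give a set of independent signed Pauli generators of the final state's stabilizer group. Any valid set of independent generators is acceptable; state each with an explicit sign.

The final state is stabilized by the group generated by -Y; other independent generating sets are equally valid.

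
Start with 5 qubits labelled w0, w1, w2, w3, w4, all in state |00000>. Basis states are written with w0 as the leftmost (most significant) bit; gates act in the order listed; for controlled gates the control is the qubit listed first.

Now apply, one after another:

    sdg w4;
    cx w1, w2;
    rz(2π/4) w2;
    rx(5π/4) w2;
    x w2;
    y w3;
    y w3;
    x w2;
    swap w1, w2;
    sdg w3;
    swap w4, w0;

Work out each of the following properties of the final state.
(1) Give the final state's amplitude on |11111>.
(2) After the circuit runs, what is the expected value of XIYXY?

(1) The amplitude on |11111> is 0. Key observation: steps 5-8 multiply out to the identity, so the circuit reduces to the remaining gates.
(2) The expectation value of XIYXY is 0.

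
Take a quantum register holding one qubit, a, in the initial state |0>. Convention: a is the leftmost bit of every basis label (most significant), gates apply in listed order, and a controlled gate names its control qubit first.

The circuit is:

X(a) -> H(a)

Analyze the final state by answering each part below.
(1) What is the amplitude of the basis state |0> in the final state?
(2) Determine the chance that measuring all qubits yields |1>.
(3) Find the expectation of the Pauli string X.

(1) The amplitude on |0> is sqrt(2)/2.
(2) Outcome |1> occurs with probability 1/2.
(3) The expectation value of X is -1.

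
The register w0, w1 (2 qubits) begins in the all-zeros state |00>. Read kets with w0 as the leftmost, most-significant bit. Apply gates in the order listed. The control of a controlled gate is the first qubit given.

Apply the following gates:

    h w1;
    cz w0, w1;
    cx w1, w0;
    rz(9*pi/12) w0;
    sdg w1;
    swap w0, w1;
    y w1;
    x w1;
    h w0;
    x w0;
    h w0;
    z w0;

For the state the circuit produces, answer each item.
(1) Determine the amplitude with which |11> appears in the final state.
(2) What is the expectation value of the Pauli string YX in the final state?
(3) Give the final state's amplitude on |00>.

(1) |11> carries amplitude -sqrt(2)*exp(3*I*pi/8)/2 in the final state.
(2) The expectation value of YX is -sqrt(2)/2.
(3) |00> carries amplitude sqrt(2)*exp(I*pi/8)/2 in the final state.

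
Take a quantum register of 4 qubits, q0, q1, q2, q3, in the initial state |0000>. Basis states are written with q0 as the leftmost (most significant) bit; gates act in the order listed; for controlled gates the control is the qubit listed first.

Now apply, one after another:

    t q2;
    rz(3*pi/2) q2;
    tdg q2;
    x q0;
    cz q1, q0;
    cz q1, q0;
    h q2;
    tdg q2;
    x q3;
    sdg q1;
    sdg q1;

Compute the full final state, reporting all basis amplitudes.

The final amplitudes are -sqrt(2)*exp(I*pi/4)/2 on |1001>, -sqrt(2)/2 on |1011>, and 0 on every other basis state.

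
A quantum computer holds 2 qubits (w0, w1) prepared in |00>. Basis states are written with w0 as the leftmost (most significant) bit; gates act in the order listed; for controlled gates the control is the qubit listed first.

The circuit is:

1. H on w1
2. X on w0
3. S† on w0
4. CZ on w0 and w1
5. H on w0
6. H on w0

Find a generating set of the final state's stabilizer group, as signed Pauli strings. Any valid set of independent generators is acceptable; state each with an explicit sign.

The final state is stabilized by the group generated by -IX, -ZI; other independent generating sets are equally valid. Key observation: gates 5-6 undo each other exactly, leaving only the rest of the circuit to track.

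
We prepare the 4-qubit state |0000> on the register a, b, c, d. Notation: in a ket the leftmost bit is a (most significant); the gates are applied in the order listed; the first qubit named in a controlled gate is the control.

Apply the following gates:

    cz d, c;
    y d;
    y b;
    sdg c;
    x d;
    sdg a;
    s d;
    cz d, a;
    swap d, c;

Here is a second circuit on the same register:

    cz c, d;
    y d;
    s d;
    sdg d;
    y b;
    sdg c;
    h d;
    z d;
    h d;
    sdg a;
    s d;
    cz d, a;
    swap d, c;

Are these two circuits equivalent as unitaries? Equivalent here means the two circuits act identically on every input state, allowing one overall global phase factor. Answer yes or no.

Yes: on every input state the two circuits agree up to one overall phase factor.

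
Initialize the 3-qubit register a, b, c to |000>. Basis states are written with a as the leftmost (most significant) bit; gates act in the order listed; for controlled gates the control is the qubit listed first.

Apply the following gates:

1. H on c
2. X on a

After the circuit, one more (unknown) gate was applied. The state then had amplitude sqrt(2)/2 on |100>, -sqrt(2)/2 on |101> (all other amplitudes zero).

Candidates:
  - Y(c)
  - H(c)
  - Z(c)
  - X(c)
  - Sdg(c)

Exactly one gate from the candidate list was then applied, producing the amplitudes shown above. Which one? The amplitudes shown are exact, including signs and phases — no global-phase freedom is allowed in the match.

The applied gate was Z(c).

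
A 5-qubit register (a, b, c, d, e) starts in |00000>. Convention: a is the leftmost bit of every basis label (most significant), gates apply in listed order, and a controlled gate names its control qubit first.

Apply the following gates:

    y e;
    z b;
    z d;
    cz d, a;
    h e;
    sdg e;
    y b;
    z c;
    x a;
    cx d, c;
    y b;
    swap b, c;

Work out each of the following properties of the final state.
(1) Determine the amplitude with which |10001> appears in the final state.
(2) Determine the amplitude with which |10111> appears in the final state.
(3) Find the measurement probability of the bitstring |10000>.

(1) |10001> carries amplitude -sqrt(2)/2 in the final state.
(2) The final state's coefficient on |10111> equals 0.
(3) Outcome |10000> occurs with probability 1/2.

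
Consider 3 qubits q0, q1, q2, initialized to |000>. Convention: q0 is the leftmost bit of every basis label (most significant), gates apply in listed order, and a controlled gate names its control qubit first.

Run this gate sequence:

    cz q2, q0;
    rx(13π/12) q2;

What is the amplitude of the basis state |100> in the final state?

The final state's coefficient on |100> equals 0.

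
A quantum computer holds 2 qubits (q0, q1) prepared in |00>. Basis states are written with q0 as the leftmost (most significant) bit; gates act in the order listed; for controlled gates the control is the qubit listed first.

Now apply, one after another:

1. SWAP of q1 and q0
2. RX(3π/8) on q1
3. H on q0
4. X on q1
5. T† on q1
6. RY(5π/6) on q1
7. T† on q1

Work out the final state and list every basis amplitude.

The final amplitudes are -sqrt(3)*I*sin(3*pi/16)/4 + I*sin(3*pi/16)/4 - exp(-I*pi/4)*cos(3*pi/16)/4 - sqrt(3)*exp(-I*pi/4)*cos(3*pi/16)/4 on |00>, (-(1 - sqrt(3))*exp(3*I*pi/4)*cos(3*pi/16) + I*sin(3*pi/16) + sqrt(3)*I*sin(3*pi/16))*exp(3*I*pi/4)/4 on |01>, -sqrt(3)*I*sin(3*pi/16)/4 + I*sin(3*pi/16)/4 - exp(-I*pi/4)*cos(3*pi/16)/4 - sqrt(3)*exp(-I*pi/4)*cos(3*pi/16)/4 on |10>, (-(1 - sqrt(3))*exp(3*I*pi/4)*cos(3*pi/16) + I*sin(3*pi/16) + sqrt(3)*I*sin(3*pi/16))*exp(3*I*pi/4)/4 on |11>.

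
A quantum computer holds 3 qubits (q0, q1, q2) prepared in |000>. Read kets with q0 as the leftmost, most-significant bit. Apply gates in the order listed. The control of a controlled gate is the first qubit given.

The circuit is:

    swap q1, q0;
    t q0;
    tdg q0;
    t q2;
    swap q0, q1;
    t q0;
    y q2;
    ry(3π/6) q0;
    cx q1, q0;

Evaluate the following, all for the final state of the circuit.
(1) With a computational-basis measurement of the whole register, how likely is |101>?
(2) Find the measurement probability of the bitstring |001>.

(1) A full measurement returns |101> with probability 1/2.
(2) Outcome |001> occurs with probability 1/2.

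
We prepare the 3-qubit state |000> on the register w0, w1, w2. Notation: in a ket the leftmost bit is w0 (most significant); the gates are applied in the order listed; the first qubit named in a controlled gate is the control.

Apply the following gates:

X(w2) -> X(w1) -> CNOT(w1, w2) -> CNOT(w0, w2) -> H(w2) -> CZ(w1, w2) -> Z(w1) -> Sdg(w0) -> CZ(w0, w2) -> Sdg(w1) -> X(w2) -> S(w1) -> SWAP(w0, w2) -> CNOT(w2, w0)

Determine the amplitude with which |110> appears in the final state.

The final state's coefficient on |110> equals -sqrt(2)/2.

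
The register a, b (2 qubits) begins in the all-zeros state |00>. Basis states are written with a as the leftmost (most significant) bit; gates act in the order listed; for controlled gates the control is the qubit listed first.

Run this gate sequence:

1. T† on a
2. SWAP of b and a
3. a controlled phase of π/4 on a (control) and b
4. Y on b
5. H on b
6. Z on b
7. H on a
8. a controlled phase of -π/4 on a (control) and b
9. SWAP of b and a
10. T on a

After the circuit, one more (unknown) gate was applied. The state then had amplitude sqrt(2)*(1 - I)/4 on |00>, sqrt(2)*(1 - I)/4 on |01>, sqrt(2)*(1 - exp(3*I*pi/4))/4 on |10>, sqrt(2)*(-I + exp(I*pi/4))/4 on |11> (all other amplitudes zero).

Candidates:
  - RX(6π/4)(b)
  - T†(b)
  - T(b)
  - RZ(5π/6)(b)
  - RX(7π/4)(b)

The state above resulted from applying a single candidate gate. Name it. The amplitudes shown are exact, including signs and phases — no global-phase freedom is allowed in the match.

The applied gate was RX(6π/4)(b).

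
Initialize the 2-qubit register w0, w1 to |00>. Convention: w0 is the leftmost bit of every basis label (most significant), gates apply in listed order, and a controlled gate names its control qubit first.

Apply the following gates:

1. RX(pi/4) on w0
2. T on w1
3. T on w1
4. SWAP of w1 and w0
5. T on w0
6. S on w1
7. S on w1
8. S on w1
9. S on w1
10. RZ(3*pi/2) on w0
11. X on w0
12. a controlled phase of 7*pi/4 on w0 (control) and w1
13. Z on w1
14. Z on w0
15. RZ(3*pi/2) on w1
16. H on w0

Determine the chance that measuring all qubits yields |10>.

A full measurement returns |10> with probability sqrt(2)/8 + 1/4. Key observation: gates 6-9 undo each other exactly, leaving only the rest of the circuit to track.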